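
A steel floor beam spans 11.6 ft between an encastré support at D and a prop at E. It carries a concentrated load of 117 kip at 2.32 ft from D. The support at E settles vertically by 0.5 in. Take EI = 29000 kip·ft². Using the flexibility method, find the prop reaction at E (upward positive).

Remove the prop at E; the released (primary) structure is a cantilever built in at D.
Primary-structure tip deflection at E by superposition:
  point load 117 at a = 2.32: Pa²(3L − a)/(6EI) = 3409/EI
Tip deflection under a unit load at E: L³/(3EI) = 520.3/EI.
With EI = 29000 kip·ft²: δ_0 = 0.11755 ft and δ_{EE} = 0.017941 ft/kip.
Compatibility — the beam at E must follow the support down by 0.04167 ft: δ_0 − R_E·δ_{EE} = 0.04167, so R_E = (0.11755 − 0.04167)/0.017941 = 4.23 kip.

R_E = 4.23 kip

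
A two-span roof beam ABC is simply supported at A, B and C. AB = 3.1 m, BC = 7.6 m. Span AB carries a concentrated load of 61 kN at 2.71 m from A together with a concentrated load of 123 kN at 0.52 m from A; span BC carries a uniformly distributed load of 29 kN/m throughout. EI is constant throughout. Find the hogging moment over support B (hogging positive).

Insert a hinge at B; M_B is the redundant, and each span becomes simply supported.
End slopes at the hinge B, treating each span as simply supported:
  span AB: point load 61 at a = 2.71: Pab(L + a)/(6LEI) = 20.14/EI
  span AB: point load 123 at a = 0.52: Pab(L + a)/(6LEI) = 32.12/EI
  span BC: UDL 29: wL³/(24EI) = 530.4/EI
  relative rotation θ_0 = (52.25 + 530.4)/EI = 582.7/EI
A unit hogging moment at B produces rotation L₁/(3EI) + L₂/(3EI) = 3.567/EI.
Compatibility: M_B·(L₁+L₂)/(3EI) = θ_0, giving M_B = 163.4 kN·m (hogging).

M_B = 163.4 kN·m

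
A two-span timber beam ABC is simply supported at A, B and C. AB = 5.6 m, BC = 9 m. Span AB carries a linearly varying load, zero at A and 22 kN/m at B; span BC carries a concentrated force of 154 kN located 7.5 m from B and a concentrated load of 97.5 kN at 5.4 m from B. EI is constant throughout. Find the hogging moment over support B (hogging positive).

M_B = 177.7 kN·m

Insert a hinge at B; M_B is the redundant, and each span becomes simply supported.
End slopes at the hinge B, treating each span as simply supported:
  span AB: triangular load, peak 22: w₀L³/(45EI) = 85.86/EI
  span BC: point load 154 at a = 7.5: Pab(L + b)/(6LEI) = 336.9/EI
  span BC: point load 97.5 at a = 5.4: Pab(L + b)/(6LEI) = 442.3/EI
  relative rotation θ_0 = (85.86 + 779.1)/EI = 865/EI
A unit hogging moment at B produces rotation L₁/(3EI) + L₂/(3EI) = 4.867/EI.
Compatibility: M_B·(L₁+L₂)/(3EI) = θ_0, giving M_B = 177.7 kN·m (hogging).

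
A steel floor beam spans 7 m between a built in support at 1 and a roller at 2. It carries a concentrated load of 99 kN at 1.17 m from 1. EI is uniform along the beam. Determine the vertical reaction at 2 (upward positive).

R_2 = 3.917 kN

Remove the prop at 2; the released (primary) structure is a cantilever built in at 1.
Deflection at 2 on the released cantilever, summing each load's contribution:
  point load 99 at a = 1.17: Pa²(3L − a)/(6EI) = 447.9/EI
Tip deflection under a unit load at 2: L³/(3EI) = 114.3/EI.
Compatibility at 2: δ_0 − R_2·δ_{22} = 0, so R_2 = 447.9/114.3 = 3.917 kN.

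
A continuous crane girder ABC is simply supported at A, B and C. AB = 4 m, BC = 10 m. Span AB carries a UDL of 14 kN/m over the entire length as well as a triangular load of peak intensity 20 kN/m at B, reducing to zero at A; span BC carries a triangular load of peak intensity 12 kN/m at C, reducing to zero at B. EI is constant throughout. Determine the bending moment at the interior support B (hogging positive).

Insert a hinge at B; M_B is the redundant, and each span becomes simply supported.
Rotations at B on the released spans (each span's end-slope, ×1/EI):
  span AB: UDL 14: wL³/(24EI) = 37.33/EI
  span AB: triangular load, peak 20: w₀L³/(45EI) = 28.44/EI
  span BC: triangular load, peak 12: 7w₀L³/(360EI) = 233.3/EI
  relative rotation θ_0 = (65.78 + 233.3)/EI = 299.1/EI
A unit hogging moment at B produces rotation L₁/(3EI) + L₂/(3EI) = 4.667/EI.
Compatibility: M_B·(L₁+L₂)/(3EI) = θ_0, giving M_B = 64.1 kN·m (hogging).

M_B = 64.1 kN·m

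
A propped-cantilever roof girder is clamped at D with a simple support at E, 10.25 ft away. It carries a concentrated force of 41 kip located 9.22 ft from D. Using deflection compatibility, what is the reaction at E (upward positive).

R_E = 34.84 kip

Choose R_E as the redundant. The primary structure is the cantilever fixed at D.
Deflection at E on the released cantilever, summing each load's contribution:
  point load 41 at a = 9.22: Pa²(3L − a)/(6EI) = 12507/EI
Flexibility coefficient — unit upward force at E: δ_{EE} = L³/(3EI) = 359/EI.
The prop prevents deflection at E: R_E = δ_0/δ_{EE} = 12507/359 = 34.84 kip.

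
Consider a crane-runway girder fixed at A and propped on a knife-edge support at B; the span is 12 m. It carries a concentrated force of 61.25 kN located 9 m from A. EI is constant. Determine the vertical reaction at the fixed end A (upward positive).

Release the roller at B. Primary structure: cantilever fixed at A.
Free-end deflection of the primary structure under the applied loading (downward +):
  point load 61.25 at a = 9: Pa²(3L − a)/(6EI) = 22326/EI
Flexibility coefficient — unit upward force at B: δ_{BB} = L³/(3EI) = 576/EI.
Compatibility at B: δ_0 − R_B·δ_{BB} = 0, so R_B = 22326/576 = 38.76 kN.
Vertical equilibrium: R_A = ΣP − R_B = 61.25 − 38.76 = 22.49 kN.

R_A = 22.49 kN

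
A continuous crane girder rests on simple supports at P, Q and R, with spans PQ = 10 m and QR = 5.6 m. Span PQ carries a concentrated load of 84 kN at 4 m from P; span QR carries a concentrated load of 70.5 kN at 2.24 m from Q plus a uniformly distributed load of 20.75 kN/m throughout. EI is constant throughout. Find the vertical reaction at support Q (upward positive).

Release continuity at Q by inserting a hinge; the redundant is the internal moment M_Q. The primary structure is two simply-supported spans PQ and QR.
Rotations at Q on the released spans (each span's end-slope, ×1/EI):
  span PQ: point load 84 at a = 4: Pab(L + a)/(6LEI) = 470.4/EI
  span QR: point load 70.5 at a = 2.24: Pab(L + b)/(6LEI) = 141.5/EI
  span QR: UDL 20.75: wL³/(24EI) = 151.8/EI
  relative rotation θ_0 = (470.4 + 293.3)/EI = 763.7/EI
A unit hogging moment at Q produces rotation L₁/(3EI) + L₂/(3EI) = 5.2/EI.
Compatibility: M_Q·(L₁+L₂)/(3EI) = θ_0, giving M_Q = 146.9 kN·m (hogging).
Span PQ, ΣM about P with M_Q applied at Q: R_Q^{PQ}·10 = 336 + 146.9, so R_Q^{PQ} = 48.29 kN and R_P = 84 − 48.29 = 35.71 kN.
Span QR, ΣM about R: R_Q^{QR}·5.6 = 562.2 + 146.9, so R_Q^{QR} = 126.6 kN and R_R = 186.7 − 126.6 = 60.07 kN.
R_Q = 48.29 + 126.6 = 174.9 kN.

R_Q = 174.9 kN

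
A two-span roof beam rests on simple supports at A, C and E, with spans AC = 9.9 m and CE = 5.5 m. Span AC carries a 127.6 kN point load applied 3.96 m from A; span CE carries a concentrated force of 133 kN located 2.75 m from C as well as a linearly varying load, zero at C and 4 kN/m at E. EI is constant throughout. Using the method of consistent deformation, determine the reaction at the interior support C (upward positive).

R_C = 174.4 kN

Release continuity at C by inserting a hinge; the redundant is the internal moment M_C. The primary structure is two simply-supported spans AC and CE.
Rotations at C on the released spans (each span's end-slope, ×1/EI):
  span AC: point load 127.6 at a = 3.96: Pab(L + a)/(6LEI) = 700.3/EI
  span CE: point load 133 at a = 2.75: Pab(L + b)/(6LEI) = 251.5/EI
  span CE: triangular load, peak 4: 7w₀L³/(360EI) = 12.94/EI
  relative rotation θ_0 = (700.3 + 264.4)/EI = 964.7/EI
A unit hogging moment at C produces rotation L₁/(3EI) + L₂/(3EI) = 5.133/EI.
Compatibility: M_C·(L₁+L₂)/(3EI) = θ_0, giving M_C = 187.9 kN·m (hogging).
Span AC, ΣM about A with M_C applied at C: R_C^{AC}·9.9 = 505.3 + 187.9, so R_C^{AC} = 70.02 kN and R_A = 127.6 − 70.02 = 57.58 kN.
Span CE, ΣM about E: R_C^{CE}·5.5 = 385.9 + 187.9, so R_C^{CE} = 104.3 kN and R_E = 144 − 104.3 = 39.66 kN.
R_C = 70.02 + 104.3 = 174.4 kN.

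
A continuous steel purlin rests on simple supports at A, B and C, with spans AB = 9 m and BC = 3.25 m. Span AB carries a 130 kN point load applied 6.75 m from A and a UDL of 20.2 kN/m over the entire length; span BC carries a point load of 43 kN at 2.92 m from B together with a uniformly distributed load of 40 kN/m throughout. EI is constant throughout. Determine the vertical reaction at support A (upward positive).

R_A = 89.27 kN

Insert a hinge at B; M_B is the redundant, and each span becomes simply supported.
Rotations at B on the released spans (each span's end-slope, ×1/EI):
  span AB: point load 130 at a = 6.75: Pab(L + a)/(6LEI) = 575.9/EI
  span AB: UDL 20.2: wL³/(24EI) = 613.6/EI
  span BC: point load 43 at a = 2.92: Pab(L + b)/(6LEI) = 7.607/EI
  span BC: UDL 40: wL³/(24EI) = 57.21/EI
  relative rotation θ_0 = (1189 + 64.82)/EI = 1254/EI
A unit hogging moment at B produces rotation L₁/(3EI) + L₂/(3EI) = 4.083/EI.
Compatibility: M_B·(L₁+L₂)/(3EI) = θ_0, giving M_B = 307.2 kN·m (hogging).
Span AB, ΣM about A with M_B applied at B: R_B^{AB}·9 = 1696 + 307.2, so R_B^{AB} = 222.5 kN and R_A = 311.8 − 222.5 = 89.27 kN.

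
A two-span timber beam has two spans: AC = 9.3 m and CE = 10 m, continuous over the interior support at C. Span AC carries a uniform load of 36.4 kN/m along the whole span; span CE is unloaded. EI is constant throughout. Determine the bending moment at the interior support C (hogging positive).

M_C = 189.6 kN·m

Insert a hinge at C; M_C is the redundant, and each span becomes simply supported.
Discontinuity in slope at C on the released structure — sum the simple-span end rotations:
  span AC: UDL 36.4: wL³/(24EI) = 1220/EI
  relative rotation θ_0 = (1220 + 0)/EI = 1220/EI
A unit hogging moment at C produces rotation L₁/(3EI) + L₂/(3EI) = 6.433/EI.
Compatibility: M_C·(L₁+L₂)/(3EI) = θ_0, giving M_C = 189.6 kN·m (hogging).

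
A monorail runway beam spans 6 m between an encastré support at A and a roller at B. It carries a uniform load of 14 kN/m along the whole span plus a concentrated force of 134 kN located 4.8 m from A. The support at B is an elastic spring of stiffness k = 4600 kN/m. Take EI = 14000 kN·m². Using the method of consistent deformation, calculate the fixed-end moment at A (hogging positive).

M_A = 170.8 kN·m

Take the reaction at B as the redundant and release it; the primary structure is a cantilever fixed at A.
Primary-structure tip deflection at B by superposition:
  UDL 14: wL⁴/(8EI) = 2268/EI
  point load 134 at a = 4.8: Pa²(3L − a)/(6EI) = 6792/EI
  δ_0 = 9060/EI
Tip deflection under a unit load at B: L³/(3EI) = 72/EI.
With EI = 14000 kN·m²: δ_0 = 0.64716 m and δ_{BB} = 0.005143 m/kN.
Compatibility — the spring shortens by R_B/k under the reaction it provides: δ_0 − R_B·δ_{BB} = R_B/k. With 1/k = 0.000217 m/kN, R_B = δ_0 / (δ_{BB} + 1/k) = 0.64716 / (0.005143 + 0.000217) = 120.7 kN.
Moment equilibrium about A: M_A = Σ(load moments about A) − R_B·L = 895.2 − 120.7×6 = 170.8 kN·m.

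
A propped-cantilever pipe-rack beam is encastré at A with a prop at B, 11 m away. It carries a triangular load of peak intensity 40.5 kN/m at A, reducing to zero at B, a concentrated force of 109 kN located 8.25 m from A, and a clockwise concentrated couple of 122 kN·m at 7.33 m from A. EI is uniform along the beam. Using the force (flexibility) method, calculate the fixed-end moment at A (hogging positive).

Release the roller at B. Primary structure: cantilever fixed at A.
Deflection at B on the released cantilever, summing each load's contribution:
  triangular load, peak 40.5 at the fixed end: w₀L⁴/(30EI) = 19765/EI
  point load 109 at a = 8.25: Pa²(3L − a)/(6EI) = 30603/EI
  clockwise couple 122 at a = 7.33: M₀a(2L − a)/(2EI) = 6559/EI
  δ_0 = 56927/EI
Flexibility coefficient — unit upward force at B: δ_{BB} = L³/(3EI) = 443.7/EI.
The prop prevents deflection at B: R_B = δ_0/δ_{BB} = 56927/443.7 = 128.3 kN.
Moment equilibrium about A: M_A = Σ(load moments about A) − R_B·L = 1838 − 128.3×11 = 426.6 kN·m.

M_A = 426.6 kN·m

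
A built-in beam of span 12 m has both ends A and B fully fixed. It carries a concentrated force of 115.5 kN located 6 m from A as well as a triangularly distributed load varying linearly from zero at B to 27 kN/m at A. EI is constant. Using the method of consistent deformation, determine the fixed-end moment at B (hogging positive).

M_B = 302.9 kN·m

Take the two fixed-end moments M_A, M_B as redundants; the released structure is the simple span AB.
On the primary (simply-supported) span, the end slopes from the loading are:
  at A: point load 115.5 at a = 6: Pab(L + b)/(6LEI) = 1040/EI
  at B: point load 115.5 at a = 6: Pab(L + a)/(6LEI) = 1040/EI
  at A: triangular load, peak 27: w₀L³/(45EI) = 1037/EI
  at B: triangular load, peak 27: 7w₀L³/(360EI) = 907.2/EI
  θ_A0 = 2076/EI,  θ_B0 = 1947/EI
Flexibility coefficients: a unit moment at one end gives L/(3EI) there and L/(6EI) at the far end, so f₁₁ = f₂₂ = 4/EI and f₁₂ = f₂₁ = 2/EI.
Compatibility — zero rotation at each built-in end:
  4 M_A + 2 M_B = 2076
  2 M_A + 4 M_B = 1947
Solving the pair gives M_A = 367.6 kN·m and M_B = 302.9 kN·m (hogging).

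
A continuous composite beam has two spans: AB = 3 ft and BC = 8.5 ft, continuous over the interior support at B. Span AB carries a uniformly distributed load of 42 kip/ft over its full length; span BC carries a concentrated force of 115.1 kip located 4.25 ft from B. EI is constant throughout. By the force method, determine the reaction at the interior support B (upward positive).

Insert a hinge at B; M_B is the redundant, and each span becomes simply supported.
Discontinuity in slope at B on the released structure — sum the simple-span end rotations:
  span AB: UDL 42: wL³/(24EI) = 47.25/EI
  span BC: point load 115.1 at a = 4.25: Pab(L + b)/(6LEI) = 519.7/EI
  relative rotation θ_0 = (47.25 + 519.7)/EI = 567/EI
A unit hogging moment at B produces rotation L₁/(3EI) + L₂/(3EI) = 3.833/EI.
Compatibility: M_B·(L₁+L₂)/(3EI) = θ_0, giving M_B = 147.9 kip·ft (hogging).
Span AB, ΣM about A with M_B applied at B: R_B^{AB}·3 = 189 + 147.9, so R_B^{AB} = 112.3 kip and R_A = 126 − 112.3 = 13.7 kip.
Span BC, ΣM about C: R_B^{BC}·8.5 = 489.2 + 147.9, so R_B^{BC} = 74.95 kip and R_C = 115.1 − 74.95 = 40.15 kip.
R_B = 112.3 + 74.95 = 187.3 kip.

R_B = 187.3 kip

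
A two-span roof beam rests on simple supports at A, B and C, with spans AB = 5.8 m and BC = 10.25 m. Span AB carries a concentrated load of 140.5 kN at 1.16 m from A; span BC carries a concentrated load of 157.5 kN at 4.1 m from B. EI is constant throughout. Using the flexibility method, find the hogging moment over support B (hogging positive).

Insert a hinge at B; M_B is the redundant, and each span becomes simply supported.
Rotations at B on the released spans (each span's end-slope, ×1/EI):
  span AB: point load 140.5 at a = 1.16: Pab(L + a)/(6LEI) = 151.2/EI
  span BC: point load 157.5 at a = 4.1: Pab(L + b)/(6LEI) = 1059/EI
  relative rotation θ_0 = (151.2 + 1059)/EI = 1210/EI
A unit hogging moment at B produces rotation L₁/(3EI) + L₂/(3EI) = 5.35/EI.
Compatibility: M_B·(L₁+L₂)/(3EI) = θ_0, giving M_B = 226.2 kN·m (hogging).

M_B = 226.2 kN·m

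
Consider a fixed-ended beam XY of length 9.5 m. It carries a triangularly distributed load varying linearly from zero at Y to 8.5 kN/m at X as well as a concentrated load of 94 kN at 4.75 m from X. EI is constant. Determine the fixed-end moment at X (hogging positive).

Release both end moments; the primary structure is a simply-supported span XY with redundants M_X and M_Y.
On the primary (simply-supported) span, the end slopes from the loading are:
  at X: triangular load, peak 8.5: w₀L³/(45EI) = 161.9/EI
  at Y: triangular load, peak 8.5: 7w₀L³/(360EI) = 141.7/EI
  at X: point load 94 at a = 4.75: Pab(L + b)/(6LEI) = 530.2/EI
  at Y: point load 94 at a = 4.75: Pab(L + a)/(6LEI) = 530.2/EI
  θ_X0 = 692.2/EI,  θ_Y0 = 671.9/EI
Flexibility coefficients: a unit moment at one end gives L/(3EI) there and L/(6EI) at the far end, so f₁₁ = f₂₂ = 3.167/EI and f₁₂ = f₂₁ = 1.583/EI.
Compatibility — zero rotation at each built-in end:
  3.167 M_X + 1.583 M_Y = 692.2
  1.583 M_X + 3.167 M_Y = 671.9
Solving the pair gives M_X = 150 kN·m and M_Y = 137.2 kN·m (hogging).

M_X = 150 kN·m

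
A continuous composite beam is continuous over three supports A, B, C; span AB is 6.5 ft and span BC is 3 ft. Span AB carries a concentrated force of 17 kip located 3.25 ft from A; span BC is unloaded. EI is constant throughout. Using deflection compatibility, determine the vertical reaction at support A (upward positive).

R_A = 6.319 kip

Take M_B as the redundant. Released structure: two simple spans AB and BC with a hinge at B.
End slopes at the hinge B, treating each span as simply supported:
  span AB: point load 17 at a = 3.25: Pab(L + a)/(6LEI) = 44.89/EI
  relative rotation θ_0 = (44.89 + 0)/EI = 44.89/EI
A unit hogging moment at B produces rotation L₁/(3EI) + L₂/(3EI) = 3.167/EI.
Slope continuity at B: θ_0 = M_B·3.167/EI, so M_B = 44.89/3.167 = 14.18 kip·ft (hogging).
Span AB, ΣM about A with M_B applied at B: R_B^{AB}·6.5 = 55.25 + 14.18, so R_B^{AB} = 10.68 kip and R_A = 17 − 10.68 = 6.319 kip.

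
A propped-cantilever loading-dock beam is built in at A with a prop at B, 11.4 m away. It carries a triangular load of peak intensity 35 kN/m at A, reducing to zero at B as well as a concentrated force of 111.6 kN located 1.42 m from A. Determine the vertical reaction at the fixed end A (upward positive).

R_A = 268.7 kN

Remove the prop at B; the released (primary) structure is a cantilever built in at A.
Free-end deflection of the primary structure under the applied loading (downward +):
  triangular load, peak 35 at the fixed end: w₀L⁴/(30EI) = 19705/EI
  point load 111.6 at a = 1.42: Pa²(3L − a)/(6EI) = 1229/EI
  δ_0 = 20934/EI
Tip deflection under a unit load at B: L³/(3EI) = 493.8/EI.
The prop prevents deflection at B: R_B = δ_0/δ_{BB} = 20934/493.8 = 42.39 kN.
Vertical equilibrium: R_A = ΣP − R_B = 311.1 − 42.39 = 268.7 kN.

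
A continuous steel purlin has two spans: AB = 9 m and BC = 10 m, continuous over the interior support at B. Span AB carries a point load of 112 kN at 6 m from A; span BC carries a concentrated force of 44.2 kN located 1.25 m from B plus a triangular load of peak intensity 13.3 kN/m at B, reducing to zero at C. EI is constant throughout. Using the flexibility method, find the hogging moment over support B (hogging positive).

Insert a hinge at B; M_B is the redundant, and each span becomes simply supported.
Discontinuity in slope at B on the released structure — sum the simple-span end rotations:
  span AB: point load 112 at a = 6: Pab(L + a)/(6LEI) = 560/EI
  span BC: point load 44.2 at a = 1.25: Pab(L + b)/(6LEI) = 151.1/EI
  span BC: triangular load, peak 13.3: w₀L³/(45EI) = 295.6/EI
  relative rotation θ_0 = (560 + 446.6)/EI = 1007/EI
A unit hogging moment at B produces rotation L₁/(3EI) + L₂/(3EI) = 6.333/EI.
Compatibility: M_B·(L₁+L₂)/(3EI) = θ_0, giving M_B = 158.9 kN·m (hogging).

M_B = 158.9 kN·m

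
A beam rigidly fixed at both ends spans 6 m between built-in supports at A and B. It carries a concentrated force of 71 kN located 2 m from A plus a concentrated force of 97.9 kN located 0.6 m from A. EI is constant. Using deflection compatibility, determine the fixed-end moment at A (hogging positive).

Take the two fixed-end moments M_A, M_B as redundants; the released structure is the simple span AB.
On the primary (simply-supported) span, the end slopes from the loading are:
  at A: point load 71 at a = 2: Pab(L + b)/(6LEI) = 157.8/EI
  at B: point load 71 at a = 2: Pab(L + a)/(6LEI) = 126.2/EI
  at A: point load 97.9 at a = 0.6: Pab(L + b)/(6LEI) = 100.4/EI
  at B: point load 97.9 at a = 0.6: Pab(L + a)/(6LEI) = 58.15/EI
  θ_A0 = 258.2/EI,  θ_B0 = 184.4/EI
Flexibility coefficients: a unit moment at one end gives L/(3EI) there and L/(6EI) at the far end, so f₁₁ = f₂₂ = 2/EI and f₁₂ = f₂₁ = 1/EI.
Compatibility — zero rotation at each built-in end:
  2 M_A + 1 M_B = 258.2
  1 M_A + 2 M_B = 184.4
Solving the pair gives M_A = 110.7 kN·m and M_B = 36.84 kN·m (hogging).

M_A = 110.7 kN·m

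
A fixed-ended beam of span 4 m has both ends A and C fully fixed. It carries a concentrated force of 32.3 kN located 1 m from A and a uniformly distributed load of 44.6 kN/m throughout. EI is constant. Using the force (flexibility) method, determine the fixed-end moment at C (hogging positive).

M_C = 65.52 kN·m

Release both end moments; the primary structure is a simply-supported span AC with redundants M_A and M_C.
On the primary (simply-supported) span, the end slopes from the loading are:
  at A: point load 32.3 at a = 1: Pab(L + b)/(6LEI) = 28.26/EI
  at C: point load 32.3 at a = 1: Pab(L + a)/(6LEI) = 20.19/EI
  at A: UDL 44.6: wL³/(24EI) = 118.9/EI
  at C: UDL 44.6: wL³/(24EI) = 118.9/EI
  θ_A0 = 147.2/EI,  θ_C0 = 139.1/EI
Flexibility coefficients: a unit moment at one end gives L/(3EI) there and L/(6EI) at the far end, so f₁₁ = f₂₂ = 1.333/EI and f₁₂ = f₂₁ = 0.6667/EI.
Compatibility — zero rotation at each built-in end:
  1.333 M_A + 0.6667 M_C = 147.2
  0.6667 M_A + 1.333 M_C = 139.1
Solving the pair gives M_A = 77.64 kN·m and M_C = 65.52 kN·m (hogging).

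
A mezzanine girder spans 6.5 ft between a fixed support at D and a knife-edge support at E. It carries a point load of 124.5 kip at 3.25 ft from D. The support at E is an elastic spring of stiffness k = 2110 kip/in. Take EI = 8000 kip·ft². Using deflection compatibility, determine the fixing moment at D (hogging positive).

M_D = 152.6 kip·ft

Choose R_E as the redundant. The primary structure is the cantilever fixed at D.
Downward deflection at the released point E due to the loads:
  point load 124.5 at a = 3.25: Pa²(3L − a)/(6EI) = 3562/EI
Tip deflection under a unit load at E: L³/(3EI) = 91.54/EI.
With EI = 8000 kip·ft²: δ_0 = 0.44519 ft and δ_{EE} = 0.011443 ft/kip.
Compatibility — the spring shortens by R_E/k under the reaction it provides: δ_0 − R_E·δ_{EE} = R_E/k. With 1/k = 1/(2110×12) ft/kip = 0.000039 ft/kip, R_E = δ_0 / (δ_{EE} + 1/k) = 0.44519 / (0.011443 + 0.000039) = 38.77 kip.
Moment equilibrium about D: M_D = Σ(load moments about D) − R_E·L = 404.6 − 38.77×6.5 = 152.6 kip·ft.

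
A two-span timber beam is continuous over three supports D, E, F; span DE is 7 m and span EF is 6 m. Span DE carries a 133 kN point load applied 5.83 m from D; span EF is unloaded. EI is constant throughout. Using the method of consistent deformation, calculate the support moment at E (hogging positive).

Take M_E as the redundant. Released structure: two simple spans DE and EF with a hinge at E.
Discontinuity in slope at E on the released structure — sum the simple-span end rotations:
  span DE: point load 133 at a = 5.83: Pab(L + a)/(6LEI) = 277.1/EI
  relative rotation θ_0 = (277.1 + 0)/EI = 277.1/EI
A unit hogging moment at E produces rotation L₁/(3EI) + L₂/(3EI) = 4.333/EI.
Slope continuity at E: θ_0 = M_E·4.333/EI, so M_E = 277.1/4.333 = 63.95 kN·m (hogging).

M_E = 63.95 kN·m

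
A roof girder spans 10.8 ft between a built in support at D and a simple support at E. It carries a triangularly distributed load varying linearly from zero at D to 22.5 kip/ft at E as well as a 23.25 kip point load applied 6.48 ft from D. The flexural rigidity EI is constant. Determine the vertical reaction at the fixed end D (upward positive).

R_D = 67.88 kip

Remove the prop at E; the released (primary) structure is a cantilever built in at D.
Free-end deflection of the primary structure under the applied loading (downward +):
  triangular load, peak 22.5 at the free end: 11w₀L⁴/(120EI) = 28060/EI
  point load 23.25 at a = 6.48: Pa²(3L − a)/(6EI) = 4218/EI
  δ_0 = 32278/EI
Tip deflection under a unit load at E: L³/(3EI) = 419.9/EI.
The prop prevents deflection at E: R_E = δ_0/δ_{EE} = 32278/419.9 = 76.87 kip.
Vertical equilibrium: R_D = ΣP − R_E = 144.8 − 76.87 = 67.88 kip.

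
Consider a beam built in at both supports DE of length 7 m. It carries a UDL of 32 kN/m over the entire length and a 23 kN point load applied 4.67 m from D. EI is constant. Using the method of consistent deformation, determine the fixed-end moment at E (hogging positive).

Take the two fixed-end moments M_D, M_E as redundants; the released structure is the simple span DE.
Simple-span end rotations at D and E under the given loads:
  at D: UDL 32: wL³/(24EI) = 457.3/EI
  at E: UDL 32: wL³/(24EI) = 457.3/EI
  at D: point load 23 at a = 4.67: Pab(L + b)/(6LEI) = 55.59/EI
  at E: point load 23 at a = 4.67: Pab(L + a)/(6LEI) = 69.54/EI
  θ_D0 = 512.9/EI,  θ_E0 = 526.9/EI
Flexibility coefficients: a unit moment at one end gives L/(3EI) there and L/(6EI) at the far end, so f₁₁ = f₂₂ = 2.333/EI and f₁₂ = f₂₁ = 1.167/EI.
Compatibility — zero rotation at each built-in end:
  2.333 M_D + 1.167 M_E = 512.9
  1.167 M_D + 2.333 M_E = 526.9
Solving the pair gives M_D = 142.6 kN·m and M_E = 154.5 kN·m (hogging).

M_E = 154.5 kN·m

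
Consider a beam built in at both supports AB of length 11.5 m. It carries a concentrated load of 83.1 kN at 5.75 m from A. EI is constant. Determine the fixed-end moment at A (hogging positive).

M_A = 119.5 kN·m

Take the two fixed-end moments M_A, M_B as redundants; the released structure is the simple span AB.
End rotations of the released simple span under the applied load (×1/EI):
  at A: point load 83.1 at a = 5.75: Pab(L + b)/(6LEI) = 686.9/EI
  at B: point load 83.1 at a = 5.75: Pab(L + a)/(6LEI) = 686.9/EI
  θ_A0 = 686.9/EI,  θ_B0 = 686.9/EI
Flexibility coefficients: a unit moment at one end gives L/(3EI) there and L/(6EI) at the far end, so f₁₁ = f₂₂ = 3.833/EI and f₁₂ = f₂₁ = 1.917/EI.
Compatibility — zero rotation at each built-in end:
  3.833 M_A + 1.917 M_B = 686.9
  1.917 M_A + 3.833 M_B = 686.9
Solving the pair gives M_A = 119.5 kN·m and M_B = 119.5 kN·m (hogging).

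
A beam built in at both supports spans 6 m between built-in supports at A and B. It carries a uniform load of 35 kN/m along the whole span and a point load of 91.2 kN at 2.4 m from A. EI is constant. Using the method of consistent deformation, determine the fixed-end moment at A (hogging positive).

Release both end moments; the primary structure is a simply-supported span AB with redundants M_A and M_B.
Simple-span end rotations at A and B under the given loads:
  at A: UDL 35: wL³/(24EI) = 315/EI
  at B: UDL 35: wL³/(24EI) = 315/EI
  at A: point load 91.2 at a = 2.4: Pab(L + b)/(6LEI) = 210.1/EI
  at B: point load 91.2 at a = 2.4: Pab(L + a)/(6LEI) = 183.9/EI
  θ_A0 = 525.1/EI,  θ_B0 = 498.9/EI
Flexibility coefficients: a unit moment at one end gives L/(3EI) there and L/(6EI) at the far end, so f₁₁ = f₂₂ = 2/EI and f₁₂ = f₂₁ = 1/EI.
Compatibility — zero rotation at each built-in end:
  2 M_A + 1 M_B = 525.1
  1 M_A + 2 M_B = 498.9
Solving the pair gives M_A = 183.8 kN·m and M_B = 157.5 kN·m (hogging).

M_A = 183.8 kN·m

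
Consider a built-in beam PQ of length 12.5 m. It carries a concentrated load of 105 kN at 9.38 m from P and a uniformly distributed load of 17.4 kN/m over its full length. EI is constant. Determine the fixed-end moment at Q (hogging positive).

M_Q = 411 kN·m

Release both end moments; the primary structure is a simply-supported span PQ with redundants M_P and M_Q.
Simple-span end rotations at P and Q under the given loads:
  at P: point load 105 at a = 9.38: Pab(L + b)/(6LEI) = 640/EI
  at Q: point load 105 at a = 9.38: Pab(L + a)/(6LEI) = 896.5/EI
  at P: UDL 17.4: wL³/(24EI) = 1416/EI
  at Q: UDL 17.4: wL³/(24EI) = 1416/EI
  θ_P0 = 2056/EI,  θ_Q0 = 2312/EI
Flexibility coefficients: a unit moment at one end gives L/(3EI) there and L/(6EI) at the far end, so f₁₁ = f₂₂ = 4.167/EI and f₁₂ = f₂₁ = 2.083/EI.
Compatibility — zero rotation at each built-in end:
  4.167 M_P + 2.083 M_Q = 2056
  2.083 M_P + 4.167 M_Q = 2312
Solving the pair gives M_P = 287.9 kN·m and M_Q = 411 kN·m (hogging).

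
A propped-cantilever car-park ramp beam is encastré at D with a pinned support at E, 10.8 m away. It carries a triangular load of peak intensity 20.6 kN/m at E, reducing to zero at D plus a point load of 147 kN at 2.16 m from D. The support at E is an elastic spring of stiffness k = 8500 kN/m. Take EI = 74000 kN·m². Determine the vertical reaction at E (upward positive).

Choose R_E as the redundant. The primary structure is the cantilever fixed at D.
Deflection at E on the released cantilever, summing each load's contribution:
  triangular load, peak 20.6 at the free end: 11w₀L⁴/(120EI) = 25691/EI
  point load 147 at a = 2.16: Pa²(3L − a)/(6EI) = 3457/EI
  δ_0 = 29147/EI
Tip deflection under a unit load at E: L³/(3EI) = 419.9/EI.
With EI = 74000 kN·m²: δ_0 = 0.39388 m and δ_{EE} = 0.005674 m/kN.
Compatibility — the spring shortens by R_E/k under the reaction it provides: δ_0 − R_E·δ_{EE} = R_E/k. With 1/k = 0.000118 m/kN, R_E = δ_0 / (δ_{EE} + 1/k) = 0.39388 / (0.005674 + 0.000118) = 68 kN.

R_E = 68 kN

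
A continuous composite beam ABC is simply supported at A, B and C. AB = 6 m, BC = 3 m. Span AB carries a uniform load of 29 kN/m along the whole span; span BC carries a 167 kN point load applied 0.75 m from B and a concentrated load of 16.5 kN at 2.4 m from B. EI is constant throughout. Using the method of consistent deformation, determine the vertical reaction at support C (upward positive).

R_C = 16.29 kN

Release continuity at B by inserting a hinge; the redundant is the internal moment M_B. The primary structure is two simply-supported spans AB and BC.
End slopes at the hinge B, treating each span as simply supported:
  span AB: UDL 29: wL³/(24EI) = 261/EI
  span BC: point load 167 at a = 0.75: Pab(L + b)/(6LEI) = 82.2/EI
  span BC: point load 16.5 at a = 2.4: Pab(L + b)/(6LEI) = 4.752/EI
  relative rotation θ_0 = (261 + 86.95)/EI = 347.9/EI
A unit hogging moment at B produces rotation L₁/(3EI) + L₂/(3EI) = 3/EI.
Compatibility: M_B·(L₁+L₂)/(3EI) = θ_0, giving M_B = 116 kN·m (hogging).
Span BC, ΣM about C: R_B^{BC}·3 = 385.6 + 116, so R_B^{BC} = 167.2 kN and R_C = 183.5 − 167.2 = 16.29 kN.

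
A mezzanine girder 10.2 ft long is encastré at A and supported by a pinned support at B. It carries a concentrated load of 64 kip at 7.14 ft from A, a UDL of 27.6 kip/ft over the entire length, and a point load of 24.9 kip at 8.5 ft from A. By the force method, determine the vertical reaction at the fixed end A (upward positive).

R_A = 210.1 kip

Remove the prop at B; the released (primary) structure is a cantilever built in at A.
Free-end deflection of the primary structure under the applied loading (downward +):
  point load 64 at a = 7.14: Pa²(3L − a)/(6EI) = 12757/EI
  UDL 27.6: wL⁴/(8EI) = 37344/EI
  point load 24.9 at a = 8.5: Pa²(3L − a)/(6EI) = 6626/EI
  δ_0 = 56727/EI
Tip deflection under a unit load at B: L³/(3EI) = 353.7/EI.
The prop prevents deflection at B: R_B = δ_0/δ_{BB} = 56727/353.7 = 160.4 kip.
Vertical equilibrium: R_A = ΣP − R_B = 370.4 − 160.4 = 210.1 kip.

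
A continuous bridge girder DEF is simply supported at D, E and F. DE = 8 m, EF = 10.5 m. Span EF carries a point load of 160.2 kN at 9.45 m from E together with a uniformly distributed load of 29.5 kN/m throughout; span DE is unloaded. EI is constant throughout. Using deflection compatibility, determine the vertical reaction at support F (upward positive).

Release continuity at E by inserting a hinge; the redundant is the internal moment M_E. The primary structure is two simply-supported spans DE and EF.
Discontinuity in slope at E on the released structure — sum the simple-span end rotations:
  span EF: point load 160.2 at a = 9.45: Pab(L + b)/(6LEI) = 291.4/EI
  span EF: UDL 29.5: wL³/(24EI) = 1423/EI
  relative rotation θ_0 = (0 + 1714)/EI = 1714/EI
A unit hogging moment at E produces rotation L₁/(3EI) + L₂/(3EI) = 6.167/EI.
Compatibility: M_E·(L₁+L₂)/(3EI) = θ_0, giving M_E = 278 kN·m (hogging).
Span EF, ΣM about F: R_E^{EF}·10.5 = 1794 + 278, so R_E^{EF} = 197.4 kN and R_F = 469.9 − 197.4 = 272.6 kN.

R_F = 272.6 kN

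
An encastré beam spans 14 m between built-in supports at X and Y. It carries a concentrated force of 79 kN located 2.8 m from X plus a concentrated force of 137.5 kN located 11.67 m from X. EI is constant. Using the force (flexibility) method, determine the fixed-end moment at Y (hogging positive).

M_Y = 258 kN·m

Take the two fixed-end moments M_X, M_Y as redundants; the released structure is the simple span XY.
On the primary (simply-supported) span, the end slopes from the loading are:
  at X: point load 79 at a = 2.8: Pab(L + b)/(6LEI) = 743.2/EI
  at Y: point load 79 at a = 2.8: Pab(L + a)/(6LEI) = 495.5/EI
  at X: point load 137.5 at a = 11.67: Pab(L + b)/(6LEI) = 726.8/EI
  at Y: point load 137.5 at a = 11.67: Pab(L + a)/(6LEI) = 1143/EI
  θ_X0 = 1470/EI,  θ_Y0 = 1638/EI
Flexibility coefficients: a unit moment at one end gives L/(3EI) there and L/(6EI) at the far end, so f₁₁ = f₂₂ = 4.667/EI and f₁₂ = f₂₁ = 2.333/EI.
Compatibility — zero rotation at each built-in end:
  4.667 M_X + 2.333 M_Y = 1470
  2.333 M_X + 4.667 M_Y = 1638
Solving the pair gives M_X = 186 kN·m and M_Y = 258 kN·m (hogging).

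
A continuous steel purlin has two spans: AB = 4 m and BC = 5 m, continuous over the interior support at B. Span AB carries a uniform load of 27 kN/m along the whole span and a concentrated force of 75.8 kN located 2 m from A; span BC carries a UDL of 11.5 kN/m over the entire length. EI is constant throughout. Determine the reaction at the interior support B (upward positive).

R_B = 151.8 kN

Release continuity at B by inserting a hinge; the redundant is the internal moment M_B. The primary structure is two simply-supported spans AB and BC.
Rotations at B on the released spans (each span's end-slope, ×1/EI):
  span AB: UDL 27: wL³/(24EI) = 72/EI
  span AB: point load 75.8 at a = 2: Pab(L + a)/(6LEI) = 75.8/EI
  span BC: UDL 11.5: wL³/(24EI) = 59.9/EI
  relative rotation θ_0 = (147.8 + 59.9)/EI = 207.7/EI
A unit hogging moment at B produces rotation L₁/(3EI) + L₂/(3EI) = 3/EI.
Slope continuity at B: θ_0 = M_B·3/EI, so M_B = 207.7/3 = 69.23 kN·m (hogging).
Span AB, ΣM about A with M_B applied at B: R_B^{AB}·4 = 367.6 + 69.23, so R_B^{AB} = 109.2 kN and R_A = 183.8 − 109.2 = 74.59 kN.
Span BC, ΣM about C: R_B^{BC}·5 = 143.8 + 69.23, so R_B^{BC} = 42.6 kN and R_C = 57.5 − 42.6 = 14.9 kN.
R_B = 109.2 + 42.6 = 151.8 kN.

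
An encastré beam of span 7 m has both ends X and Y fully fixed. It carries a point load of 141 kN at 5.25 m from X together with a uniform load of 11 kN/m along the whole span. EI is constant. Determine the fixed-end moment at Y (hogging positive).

Take the two fixed-end moments M_X, M_Y as redundants; the released structure is the simple span XY.
On the primary (simply-supported) span, the end slopes from the loading are:
  at X: point load 141 at a = 5.25: Pab(L + b)/(6LEI) = 269.9/EI
  at Y: point load 141 at a = 5.25: Pab(L + a)/(6LEI) = 377.8/EI
  at X: UDL 11: wL³/(24EI) = 157.2/EI
  at Y: UDL 11: wL³/(24EI) = 157.2/EI
  θ_X0 = 427.1/EI,  θ_Y0 = 535/EI
Flexibility coefficients: a unit moment at one end gives L/(3EI) there and L/(6EI) at the far end, so f₁₁ = f₂₂ = 2.333/EI and f₁₂ = f₂₁ = 1.167/EI.
Compatibility — zero rotation at each built-in end:
  2.333 M_X + 1.167 M_Y = 427.1
  1.167 M_X + 2.333 M_Y = 535
Solving the pair gives M_X = 91.18 kN·m and M_Y = 183.7 kN·m (hogging).

M_Y = 183.7 kN·m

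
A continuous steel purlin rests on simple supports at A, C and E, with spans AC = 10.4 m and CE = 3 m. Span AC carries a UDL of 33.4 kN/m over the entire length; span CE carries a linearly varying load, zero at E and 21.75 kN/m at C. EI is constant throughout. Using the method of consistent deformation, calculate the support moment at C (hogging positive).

Insert a hinge at C; M_C is the redundant, and each span becomes simply supported.
End slopes at the hinge C, treating each span as simply supported:
  span AC: UDL 33.4: wL³/(24EI) = 1565/EI
  span CE: triangular load, peak 21.75: w₀L³/(45EI) = 13.05/EI
  relative rotation θ_0 = (1565 + 13.05)/EI = 1578/EI
A unit hogging moment at C produces rotation L₁/(3EI) + L₂/(3EI) = 4.467/EI.
Slope continuity at C: θ_0 = M_C·4.467/EI, so M_C = 1578/4.467 = 353.4 kN·m (hogging).

M_C = 353.4 kN·m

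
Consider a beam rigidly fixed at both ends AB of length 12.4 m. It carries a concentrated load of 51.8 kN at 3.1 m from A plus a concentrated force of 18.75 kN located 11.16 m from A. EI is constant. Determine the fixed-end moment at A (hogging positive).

M_A = 92.42 kN·m

Release both end moments; the primary structure is a simply-supported span AB with redundants M_A and M_B.
End rotations of the released simple span under the applied load (×1/EI):
  at A: point load 51.8 at a = 3.1: Pab(L + b)/(6LEI) = 435.6/EI
  at B: point load 51.8 at a = 3.1: Pab(L + a)/(6LEI) = 311.1/EI
  at A: point load 18.75 at a = 11.16: Pab(L + b)/(6LEI) = 47.57/EI
  at B: point load 18.75 at a = 11.16: Pab(L + a)/(6LEI) = 82.17/EI
  θ_A0 = 483.1/EI,  θ_B0 = 393.3/EI
Flexibility coefficients: a unit moment at one end gives L/(3EI) there and L/(6EI) at the far end, so f₁₁ = f₂₂ = 4.133/EI and f₁₂ = f₂₁ = 2.067/EI.
Compatibility — zero rotation at each built-in end:
  4.133 M_A + 2.067 M_B = 483.1
  2.067 M_A + 4.133 M_B = 393.3
Solving the pair gives M_A = 92.42 kN·m and M_B = 48.94 kN·m (hogging).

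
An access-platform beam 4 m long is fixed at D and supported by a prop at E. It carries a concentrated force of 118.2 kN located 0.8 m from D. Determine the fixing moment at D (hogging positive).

Take the reaction at E as the redundant and release it; the primary structure is a cantilever fixed at D.
Deflection at E on the released cantilever, summing each load's contribution:
  point load 118.2 at a = 0.8: Pa²(3L − a)/(6EI) = 141.2/EI
Flexibility coefficient — unit upward force at E: δ_{EE} = L³/(3EI) = 21.33/EI.
The prop prevents deflection at E: R_E = δ_0/δ_{EE} = 141.2/21.33 = 6.619 kN.
Moment equilibrium about D: M_D = Σ(load moments about D) − R_E·L = 94.56 − 6.619×4 = 68.08 kN·m.

M_D = 68.08 kN·m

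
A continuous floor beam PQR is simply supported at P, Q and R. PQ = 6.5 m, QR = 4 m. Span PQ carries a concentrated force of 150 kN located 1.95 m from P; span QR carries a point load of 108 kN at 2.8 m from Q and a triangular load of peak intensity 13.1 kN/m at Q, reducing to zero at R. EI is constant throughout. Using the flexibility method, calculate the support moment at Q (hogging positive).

Take M_Q as the redundant. Released structure: two simple spans PQ and QR with a hinge at Q.
Discontinuity in slope at Q on the released structure — sum the simple-span end rotations:
  span PQ: point load 150 at a = 1.95: Pab(L + a)/(6LEI) = 288.4/EI
  span QR: point load 108 at a = 2.8: Pab(L + b)/(6LEI) = 78.62/EI
  span QR: triangular load, peak 13.1: w₀L³/(45EI) = 18.63/EI
  relative rotation θ_0 = (288.4 + 97.26)/EI = 385.6/EI
A unit hogging moment at Q produces rotation L₁/(3EI) + L₂/(3EI) = 3.5/EI.
Slope continuity at Q: θ_0 = M_Q·3.5/EI, so M_Q = 385.6/3.5 = 110.2 kN·m (hogging).

M_Q = 110.2 kN·m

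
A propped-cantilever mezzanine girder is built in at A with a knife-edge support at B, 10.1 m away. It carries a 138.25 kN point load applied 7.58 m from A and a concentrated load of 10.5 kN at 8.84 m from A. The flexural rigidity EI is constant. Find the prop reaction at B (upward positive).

Remove the prop at B; the released (primary) structure is a cantilever built in at A.
Primary-structure tip deflection at B by superposition:
  point load 138.25 at a = 7.58: Pa²(3L − a)/(6EI) = 30079/EI
  point load 10.5 at a = 8.84: Pa²(3L − a)/(6EI) = 2935/EI
  δ_0 = 33014/EI
Flexibility coefficient — unit upward force at B: δ_{BB} = L³/(3EI) = 343.4/EI.
Compatibility at B: δ_0 − R_B·δ_{BB} = 0, so R_B = 33014/343.4 = 96.13 kN.

R_B = 96.13 kN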